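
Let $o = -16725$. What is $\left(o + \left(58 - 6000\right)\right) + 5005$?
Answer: $-17662$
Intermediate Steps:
$\left(o + \left(58 - 6000\right)\right) + 5005 = \left(-16725 + \left(58 - 6000\right)\right) + 5005 = \left(-16725 - 5942\right) + 5005 = -22667 + 5005 = -17662$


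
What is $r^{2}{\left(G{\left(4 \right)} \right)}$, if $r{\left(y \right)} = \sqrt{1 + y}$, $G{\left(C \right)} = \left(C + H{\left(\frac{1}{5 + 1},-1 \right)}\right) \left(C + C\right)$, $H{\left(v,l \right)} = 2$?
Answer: $49$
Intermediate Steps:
$G{\left(C \right)} = 2 C \left(2 + C\right)$ ($G{\left(C \right)} = \left(C + 2\right) \left(C + C\right) = \left(2 + C\right) 2 C = 2 C \left(2 + C\right)$)
$r^{2}{\left(G{\left(4 \right)} \right)} = \left(\sqrt{1 + 2 \cdot 4 \left(2 + 4\right)}\right)^{2} = \left(\sqrt{1 + 2 \cdot 4 \cdot 6}\right)^{2} = \left(\sqrt{1 + 48}\right)^{2} = \left(\sqrt{49}\right)^{2} = 7^{2} = 49$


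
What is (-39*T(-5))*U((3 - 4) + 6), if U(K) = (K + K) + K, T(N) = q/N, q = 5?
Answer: 585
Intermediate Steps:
T(N) = 5/N
U(K) = 3*K (U(K) = 2*K + K = 3*K)
(-39*T(-5))*U((3 - 4) + 6) = (-195/(-5))*(3*((3 - 4) + 6)) = (-195*(-1)/5)*(3*(-1 + 6)) = (-39*(-1))*(3*5) = 39*15 = 585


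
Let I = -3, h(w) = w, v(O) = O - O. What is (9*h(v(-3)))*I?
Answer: 0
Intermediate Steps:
v(O) = 0
(9*h(v(-3)))*I = (9*0)*(-3) = 0*(-3) = 0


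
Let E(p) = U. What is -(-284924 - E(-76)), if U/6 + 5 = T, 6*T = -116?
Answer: 284778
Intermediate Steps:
T = -58/3 (T = (⅙)*(-116) = -58/3 ≈ -19.333)
U = -146 (U = -30 + 6*(-58/3) = -30 - 116 = -146)
E(p) = -146
-(-284924 - E(-76)) = -(-284924 - 1*(-146)) = -(-284924 + 146) = -1*(-284778) = 284778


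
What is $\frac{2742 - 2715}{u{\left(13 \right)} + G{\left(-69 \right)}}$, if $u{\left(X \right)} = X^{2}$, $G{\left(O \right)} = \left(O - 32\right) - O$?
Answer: $\frac{27}{137} \approx 0.19708$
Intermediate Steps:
$G{\left(O \right)} = -32$ ($G{\left(O \right)} = \left(-32 + O\right) - O = -32$)
$\frac{2742 - 2715}{u{\left(13 \right)} + G{\left(-69 \right)}} = \frac{2742 - 2715}{13^{2} - 32} = \frac{27}{169 - 32} = \frac{27}{137}$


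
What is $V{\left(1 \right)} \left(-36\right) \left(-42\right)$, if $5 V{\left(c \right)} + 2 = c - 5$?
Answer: $- \frac{9072}{5} \approx -1814.4$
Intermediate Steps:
$V{\left(c \right)} = - \frac{7}{5} + \frac{c}{5}$ ($V{\left(c \right)} = - \frac{2}{5} + \frac{c - 5}{5} = - \frac{2}{5} + \frac{-5 + c}{5} = - \frac{2}{5} + \left(-1 + \frac{c}{5}\right) = - \frac{7}{5} + \frac{c}{5}$)
$V{\left(1 \right)} \left(-36\right) \left(-42\right) = \left(- \frac{7}{5} + \frac{1}{5} \cdot 1\right) \left(-36\right) \left(-42\right) = \left(- \frac{7}{5} + \frac{1}{5}\right) \left(-36\right) \left(-42\right) = \left(- \frac{6}{5}\right) \left(-36\right) \left(-42\right) = \frac{216}{5} \left(-42\right) = - \frac{9072}{5}$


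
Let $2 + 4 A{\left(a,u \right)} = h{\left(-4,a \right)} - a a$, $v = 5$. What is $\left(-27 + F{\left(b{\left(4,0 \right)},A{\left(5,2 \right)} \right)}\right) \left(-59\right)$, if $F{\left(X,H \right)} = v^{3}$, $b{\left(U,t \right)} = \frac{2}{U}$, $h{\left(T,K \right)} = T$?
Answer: $-5782$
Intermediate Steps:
$A{\left(a,u \right)} = - \frac{3}{2} - \frac{a^{2}}{4}$ ($A{\left(a,u \right)} = - \frac{1}{2} + \frac{-4 - a a}{4} = - \frac{1}{2} + \frac{-4 - a^{2}}{4} = - \frac{1}{2} - \left(1 + \frac{a^{2}}{4}\right) = - \frac{3}{2} - \frac{a^{2}}{4}$)
$F{\left(X,H \right)} = 125$ ($F{\left(X,H \right)} = 5^{3} = 125$)
$\left(-27 + F{\left(b{\left(4,0 \right)},A{\left(5,2 \right)} \right)}\right) \left(-59\right) = \left(-27 + 125\right) \left(-59\right) = 98 \left(-59\right) = -5782$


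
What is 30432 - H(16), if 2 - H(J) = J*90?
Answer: 31870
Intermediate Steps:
H(J) = 2 - 90*J (H(J) = 2 - J*90 = 2 - 90*J)
30432 - H(16) = 30432 - (2 - 90*16) = 30432 - (2 - 1440) = 30432 - 1*(-1438) = 30432 + 1438 = 31870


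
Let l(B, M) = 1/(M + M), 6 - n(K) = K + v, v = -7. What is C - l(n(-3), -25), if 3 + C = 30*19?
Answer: 28351/50 ≈ 567.02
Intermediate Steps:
C = 567 (C = -3 + 30*19 = -3 + 570 = 567)
n(K) = 13 - K (n(K) = 6 - (K - 7) = 6 - (-7 + K) = 6 + (7 - K) = 13 - K)
l(B, M) = 1/(2*M)
C - l(n(-3), -25) = 567 - 1/(2*(-25)) = 567 - (-1)/(2*25) = 567 - 1*(-1/50) = 567 + 1/50 = 28351/50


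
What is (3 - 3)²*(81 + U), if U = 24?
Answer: 0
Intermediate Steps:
(3 - 3)²*(81 + U) = (3 - 3)²*(81 + 24) = 0²*105 = 0*105 = 0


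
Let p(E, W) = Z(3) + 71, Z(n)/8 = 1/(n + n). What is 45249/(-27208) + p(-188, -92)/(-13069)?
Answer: -254283097/152392008 ≈ -1.6686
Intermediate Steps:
Z(n) = 4/n (Z(n) = 8/(n + n) = 8/((2*n)) = 8*(1/(2*n)) = 4/n)
p(E, W) = 217/3 (p(E, W) = 4/3 + 71 = 217/3)
45249/(-27208) + p(-188, -92)/(-13069) = 45249/(-27208) + (217/3)/(-13069) = 45249*(-1/27208) + (217/3)*(-1/13069) = -45249/27208 - 31/5601 = -254283097/152392008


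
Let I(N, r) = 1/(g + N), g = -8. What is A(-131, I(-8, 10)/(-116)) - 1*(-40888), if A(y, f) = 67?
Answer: 40955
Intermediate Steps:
I(N, r) = 1/(-8 + N)
A(-131, I(-8, 10)/(-116)) - 1*(-40888) = 67 - 1*(-40888) = 67 + 40888 = 40955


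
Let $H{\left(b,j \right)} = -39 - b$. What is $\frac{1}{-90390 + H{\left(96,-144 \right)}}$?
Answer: $- \frac{1}{90525} \approx -1.1047 \cdot 10^{-5}$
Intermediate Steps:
$\frac{1}{-90390 + H{\left(96,-144 \right)}} = \frac{1}{-90390 - 135} = \frac{1}{-90525} = - \frac{1}{90525}$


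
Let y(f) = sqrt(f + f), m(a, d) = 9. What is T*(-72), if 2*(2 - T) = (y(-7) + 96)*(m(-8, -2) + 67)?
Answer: 262512 + 2736*I*sqrt(14) ≈ 2.6251e+5 + 10237.0*I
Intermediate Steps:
y(f) = sqrt(2)*sqrt(f) (y(f) = sqrt(2*f) = sqrt(2)*sqrt(f))
T = -3646 - 38*I*sqrt(14) (T = 2 - (sqrt(2)*sqrt(-7) + 96)*(9 + 67)/2 = 2 - (sqrt(2)*(I*sqrt(7)) + 96)*76/2 = 2 - (I*sqrt(14) + 96)*76/2 = 2 - (96 + I*sqrt(14))*76/2 = 2 - (7296 + 76*I*sqrt(14))/2 = 2 + (-3648 - 38*I*sqrt(14)) = -3646 - 38*I*sqrt(14) ≈ -3646.0 - 142.18*I)
T*(-72) = (-3646 - 38*I*sqrt(14))*(-72) = 262512 + 2736*I*sqrt(14)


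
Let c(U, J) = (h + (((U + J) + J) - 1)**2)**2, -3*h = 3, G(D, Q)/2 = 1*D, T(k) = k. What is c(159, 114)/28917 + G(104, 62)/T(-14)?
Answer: 274062721/357 ≈ 7.6768e+5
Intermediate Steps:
G(D, Q) = 2*D (G(D, Q) = 2*(1*D) = 2*D)
h = -1 (h = -1/3*3 = -1)
c(U, J) = (-1 + (-1 + U + 2*J)**2)**2 (c(U, J) = (-1 + (((U + J) + J) - 1)**2)**2 = (-1 + (((J + U) + J) - 1)**2)**2 = (-1 + ((U + 2*J) - 1)**2)**2 = (-1 + (-1 + U + 2*J)**2)**2)
c(159, 114)/28917 + G(104, 62)/T(-14) = (-1 + (-1 + 159 + 2*114)**2)**2/28917 + (2*104)/(-14) = (-1 + (-1 + 159 + 228)**2)**2*(1/28917) + 208*(-1/14) = (-1 + 386**2)**2*(1/28917) - 104/7 = (-1 + 148996)**2*(1/28917) - 104/7 = 148995**2*(1/28917) - 104/7 = 22199510025*(1/28917) - 104/7 = 39152575/51 - 104/7 = 274062721/357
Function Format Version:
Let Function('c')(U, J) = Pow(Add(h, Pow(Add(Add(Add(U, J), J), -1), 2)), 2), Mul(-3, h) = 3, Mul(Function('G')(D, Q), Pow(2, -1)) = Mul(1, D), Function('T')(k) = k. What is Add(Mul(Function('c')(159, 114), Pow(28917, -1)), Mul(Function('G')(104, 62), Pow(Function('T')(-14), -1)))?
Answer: Rational(274062721, 357) ≈ 7.6768e+5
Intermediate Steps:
Function('G')(D, Q) = Mul(2, D) (Function('G')(D, Q) = Mul(2, Mul(1, D)) = Mul(2, D))
h = -1 (h = Mul(Rational(-1, 3), 3) = -1)
Function('c')(U, J) = Pow(Add(-1, Pow(Add(-1, U, Mul(2, J)), 2)), 2) (Function('c')(U, J) = Pow(Add(-1, Pow(Add(Add(Add(U, J), J), -1), 2)), 2) = Pow(Add(-1, Pow(Add(Add(Add(J, U), J), -1), 2)), 2) = Pow(Add(-1, Pow(Add(Add(U, Mul(2, J)), -1), 2)), 2) = Pow(Add(-1, Pow(Add(-1, U, Mul(2, J)), 2)), 2))
Add(Mul(Function('c')(159, 114), Pow(28917, -1)), Mul(Function('G')(104, 62), Pow(Function('T')(-14), -1))) = Add(Mul(Pow(Add(-1, Pow(Add(-1, 159, Mul(2, 114)), 2)), 2), Pow(28917, -1)), Mul(Mul(2, 104), Pow(-14, -1))) = Add(Mul(Pow(Add(-1, Pow(Add(-1, 159, 228), 2)), 2), Rational(1, 28917)), Mul(208, Rational(-1, 14))) = Add(Mul(Pow(Add(-1, Pow(386, 2)), 2), Rational(1, 28917)), Rational(-104, 7)) = Add(Mul(Pow(Add(-1, 148996), 2), Rational(1, 28917)), Rational(-104, 7)) = Add(Mul(Pow(148995, 2), Rational(1, 28917)), Rational(-104, 7)) = Add(Mul(22199510025, Rational(1, 28917)), Rational(-104, 7)) = Add(Rational(39152575, 51), Rational(-104, 7)) = Rational(274062721, 357)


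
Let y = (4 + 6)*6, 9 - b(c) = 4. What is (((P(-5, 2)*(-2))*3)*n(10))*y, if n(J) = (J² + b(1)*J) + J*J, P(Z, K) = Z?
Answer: 450000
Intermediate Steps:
b(c) = 5 (b(c) = 9 - 1*4 = 9 - 4 = 5)
n(J) = 2*J² + 5*J (n(J) = (J² + 5*J) + J*J = (J² + 5*J) + J² = 2*J² + 5*J)
y = 60 (y = 10*6 = 60)
(((P(-5, 2)*(-2))*3)*n(10))*y = ((-5*(-2)*3)*(10*(5 + 2*10)))*60 = ((10*3)*(10*(5 + 20)))*60 = (30*(10*25))*60 = (30*250)*60 = 7500*60 = 450000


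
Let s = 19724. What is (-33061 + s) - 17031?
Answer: -30368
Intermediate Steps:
(-33061 + s) - 17031 = (-33061 + 19724) - 17031 = -13337 - 17031 = -30368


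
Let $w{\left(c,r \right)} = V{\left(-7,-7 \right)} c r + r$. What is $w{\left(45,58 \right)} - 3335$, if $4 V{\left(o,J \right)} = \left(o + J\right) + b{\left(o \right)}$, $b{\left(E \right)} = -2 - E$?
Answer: $- \frac{18299}{2} \approx -9149.5$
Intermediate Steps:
$V{\left(o,J \right)} = - \frac{1}{2} + \frac{J}{4}$ ($V{\left(o,J \right)} = \frac{\left(o + J\right) - \left(2 + o\right)}{4} = \frac{\left(J + o\right) - \left(2 + o\right)}{4} = \frac{-2 + J}{4} = - \frac{1}{2} + \frac{J}{4}$)
$w{\left(c,r \right)} = r - \frac{9 c r}{4}$ ($w{\left(c,r \right)} = \left(- \frac{1}{2} + \frac{1}{4} \left(-7\right)\right) c r + r = \left(- \frac{1}{2} - \frac{7}{4}\right) c r + r = - \frac{9 c}{4} r + r = - \frac{9 c r}{4} + r = r - \frac{9 c r}{4}$)
$w{\left(45,58 \right)} - 3335 = \frac{1}{4} \cdot 58 \left(4 - 405\right) - 3335 = \frac{1}{4} \cdot 58 \left(-401\right) - 3335 = - \frac{11629}{2} - 3335 = - \frac{18299}{2}$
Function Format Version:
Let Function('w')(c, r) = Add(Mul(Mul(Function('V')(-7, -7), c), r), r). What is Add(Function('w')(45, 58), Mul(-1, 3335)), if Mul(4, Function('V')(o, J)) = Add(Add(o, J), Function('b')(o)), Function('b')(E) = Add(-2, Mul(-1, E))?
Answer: Rational(-18299, 2) ≈ -9149.5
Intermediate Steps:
Function('V')(o, J) = Add(Rational(-1, 2), Mul(Rational(1, 4), J)) (Function('V')(o, J) = Mul(Rational(1, 4), Add(Add(o, J), Add(-2, Mul(-1, o)))) = Mul(Rational(1, 4), Add(Add(J, o), Add(-2, Mul(-1, o)))) = Mul(Rational(1, 4), Add(-2, J)) = Add(Rational(-1, 2), Mul(Rational(1, 4), J)))
Function('w')(c, r) = Add(r, Mul(Rational(-9, 4), c, r)) (Function('w')(c, r) = Add(Mul(Mul(Add(Rational(-1, 2), Mul(Rational(1, 4), -7)), c), r), r) = Add(Mul(Mul(Add(Rational(-1, 2), Rational(-7, 4)), c), r), r) = Add(Mul(Mul(Rational(-9, 4), c), r), r) = Add(Mul(Rational(-9, 4), c, r), r) = Add(r, Mul(Rational(-9, 4), c, r)))
Add(Function('w')(45, 58), Mul(-1, 3335)) = Add(Mul(Rational(1, 4), 58, Add(4, Mul(-9, 45))), Mul(-1, 3335)) = Add(Mul(Rational(1, 4), 58, Add(4, -405)), -3335) = Add(Mul(Rational(1, 4), 58, -401), -3335) = Add(Rational(-11629, 2), -3335) = Rational(-18299, 2)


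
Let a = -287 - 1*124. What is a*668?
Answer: -274548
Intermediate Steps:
a = -411 (a = -287 - 124 = -411)
a*668 = -411*668 = -274548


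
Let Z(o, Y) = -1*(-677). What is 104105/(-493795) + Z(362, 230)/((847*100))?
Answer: -1696678857/8364887300 ≈ -0.20283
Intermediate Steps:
Z(o, Y) = 677
104105/(-493795) + Z(362, 230)/((847*100)) = 104105/(-493795) + 677/((847*100)) = 104105*(-1/493795) + 677/84700 = -20821/98759 + 677*(1/84700) = -20821/98759 + 677/84700 = -1696678857/8364887300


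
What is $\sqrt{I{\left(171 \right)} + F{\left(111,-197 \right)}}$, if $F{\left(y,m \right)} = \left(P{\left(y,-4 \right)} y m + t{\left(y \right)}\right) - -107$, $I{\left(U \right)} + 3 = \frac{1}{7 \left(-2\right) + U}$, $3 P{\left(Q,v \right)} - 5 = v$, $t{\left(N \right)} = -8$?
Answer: $\frac{10 i \sqrt{1773001}}{157} \approx 84.812 i$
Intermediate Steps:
$P{\left(Q,v \right)} = \frac{5}{3} + \frac{v}{3}$
$I{\left(U \right)} = -3 + \frac{1}{-14 + U}$ ($I{\left(U \right)} = -3 + \frac{1}{7 \left(-2\right) + U} = -3 + \frac{1}{-14 + U}$)
$F{\left(y,m \right)} = 99 + \frac{m y}{3}$ ($F{\left(y,m \right)} = \left(\left(\frac{5}{3} + \frac{1}{3} \left(-4\right)\right) y m - 8\right) - -107 = \left(\left(\frac{5}{3} - \frac{4}{3}\right) y m - 8\right) + 107 = \left(\frac{y}{3} m - 8\right) + 107 = \left(\frac{m y}{3} - 8\right) + 107 = \left(-8 + \frac{m y}{3}\right) + 107 = 99 + \frac{m y}{3}$)
$\sqrt{I{\left(171 \right)} + F{\left(111,-197 \right)}} = \sqrt{\frac{43 - 513}{-14 + 171} + \left(99 + \frac{1}{3} \left(-197\right) 111\right)} = \sqrt{\frac{43 - 513}{157} + \left(99 - 7289\right)} = \sqrt{\frac{1}{157} \left(-470\right) - 7190} = \sqrt{- \frac{470}{157} - 7190} = \sqrt{- \frac{1129300}{157}} = \frac{10 i \sqrt{1773001}}{157}$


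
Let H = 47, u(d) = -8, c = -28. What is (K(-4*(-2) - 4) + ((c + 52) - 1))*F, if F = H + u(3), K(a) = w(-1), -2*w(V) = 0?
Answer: 897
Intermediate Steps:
w(V) = 0 (w(V) = -½*0 = 0)
K(a) = 0
F = 39 (F = 47 - 8 = 39)
(K(-4*(-2) - 4) + ((c + 52) - 1))*F = (0 + ((-28 + 52) - 1))*39 = (0 + (24 - 1))*39 = (0 + 23)*39 = 23*39 = 897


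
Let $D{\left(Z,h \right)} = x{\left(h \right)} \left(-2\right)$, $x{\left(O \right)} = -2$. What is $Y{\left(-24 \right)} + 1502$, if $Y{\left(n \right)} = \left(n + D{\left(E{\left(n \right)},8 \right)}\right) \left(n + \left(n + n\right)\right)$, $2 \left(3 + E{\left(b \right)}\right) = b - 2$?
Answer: $2942$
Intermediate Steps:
$E{\left(b \right)} = -4 + \frac{b}{2}$ ($E{\left(b \right)} = -3 + \frac{b - 2}{2} = -3 + \frac{-2 + b}{2} = -3 + \left(-1 + \frac{b}{2}\right) = -4 + \frac{b}{2}$)
$D{\left(Z,h \right)} = 4$ ($D{\left(Z,h \right)} = \left(-2\right) \left(-2\right) = 4$)
$Y{\left(n \right)} = 3 n \left(4 + n\right)$ ($Y{\left(n \right)} = \left(n + 4\right) \left(n + \left(n + n\right)\right) = \left(4 + n\right) \left(n + 2 n\right) = \left(4 + n\right) 3 n = 3 n \left(4 + n\right)$)
$Y{\left(-24 \right)} + 1502 = 3 \left(-24\right) \left(4 - 24\right) + 1502 = 3 \left(-24\right) \left(-20\right) + 1502 = 1440 + 1502 = 2942$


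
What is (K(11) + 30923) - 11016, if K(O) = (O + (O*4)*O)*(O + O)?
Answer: 30797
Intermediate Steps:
K(O) = 2*O*(O + 4*O²) (K(O) = (O + (4*O)*O)*(2*O) = (O + 4*O²)*(2*O) = 2*O*(O + 4*O²))
(K(11) + 30923) - 11016 = (11²*(2 + 8*11) + 30923) - 11016 = (121*(2 + 88) + 30923) - 11016 = (121*90 + 30923) - 11016 = (10890 + 30923) - 11016 = 41813 - 11016 = 30797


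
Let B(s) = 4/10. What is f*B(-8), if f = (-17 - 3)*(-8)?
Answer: 64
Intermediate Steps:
B(s) = ⅖ (B(s) = 4*(⅒) = ⅖)
f = 160 (f = -20*(-8) = 160)
f*B(-8) = 160*(⅖) = 64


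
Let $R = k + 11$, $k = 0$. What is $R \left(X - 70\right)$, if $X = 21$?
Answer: $-539$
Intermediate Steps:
$R = 11$ ($R = 0 + 11 = 11$)
$R \left(X - 70\right) = 11 \left(21 - 70\right) = 11 \left(-49\right) = -539$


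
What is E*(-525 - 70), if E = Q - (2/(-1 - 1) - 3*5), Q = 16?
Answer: -19040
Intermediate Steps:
E = 32 (E = 16 - (2/(-1 - 1) - 3*5) = 16 - (2/(-2) - 15) = 16 - (2*(-1/2) - 15) = 16 - (-1 - 15) = 16 - 1*(-16) = 16 + 16 = 32)
E*(-525 - 70) = 32*(-525 - 70) = 32*(-595) = -19040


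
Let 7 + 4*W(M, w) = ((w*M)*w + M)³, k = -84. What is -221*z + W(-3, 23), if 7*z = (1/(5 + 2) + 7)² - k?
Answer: -1378755747945/1372 ≈ -1.0049e+9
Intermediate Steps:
z = 6616/343 (z = ((1/(5 + 2) + 7)² - 1*(-84))/7 = ((1/7 + 7)² + 84)/7 = ((⅐ + 7)² + 84)/7 = ((50/7)² + 84)/7 = (2500/49 + 84)/7 = (⅐)*(6616/49) = 6616/343 ≈ 19.289)
W(M, w) = -7/4 + (M + M*w²)³/4 (W(M, w) = -7/4 + ((w*M)*w + M)³/4 = -7/4 + ((M*w)*w + M)³/4 = -7/4 + (M*w² + M)³/4 = -7/4 + (M + M*w²)³/4)
-221*z + W(-3, 23) = -221*6616/343 + (-7/4 + (¼)*(-3)³*(1 + 23²)³) = -1462136/343 + (-7/4 + (¼)*(-27)*(1 + 529)³) = -1462136/343 + (-7/4 + (¼)*(-27)*530³) = -1462136/343 + (-7/4 + (¼)*(-27)*148877000) = -1462136/343 + (-7/4 - 1004919750) = -1462136/343 - 4019679007/4 = -1378755747945/1372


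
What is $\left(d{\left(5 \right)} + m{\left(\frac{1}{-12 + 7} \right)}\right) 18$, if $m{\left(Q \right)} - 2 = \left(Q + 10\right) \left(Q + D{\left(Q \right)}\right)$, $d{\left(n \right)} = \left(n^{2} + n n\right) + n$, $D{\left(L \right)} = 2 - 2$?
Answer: $\frac{24768}{25} \approx 990.72$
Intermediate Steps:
$D{\left(L \right)} = 0$
$d{\left(n \right)} = n + 2 n^{2}$ ($d{\left(n \right)} = \left(n^{2} + n^{2}\right) + n = 2 n^{2} + n = n + 2 n^{2}$)
$m{\left(Q \right)} = 2 + Q \left(10 + Q\right)$ ($m{\left(Q \right)} = 2 + \left(Q + 10\right) \left(Q + 0\right) = 2 + \left(10 + Q\right) Q = 2 + Q \left(10 + Q\right)$)
$\left(d{\left(5 \right)} + m{\left(\frac{1}{-12 + 7} \right)}\right) 18 = \left(5 \left(1 + 2 \cdot 5\right) + \left(2 + \left(\frac{1}{-12 + 7}\right)^{2} + \frac{10}{-12 + 7}\right)\right) 18 = \left(5 \left(1 + 10\right) + \left(2 + \left(\frac{1}{-5}\right)^{2} + \frac{10}{-5}\right)\right) 18 = \left(5 \cdot 11 + \left(2 + \left(- \frac{1}{5}\right)^{2} + 10 \left(- \frac{1}{5}\right)\right)\right) 18 = \left(55 + \left(2 + \frac{1}{25} - 2\right)\right) 18 = \left(55 + \frac{1}{25}\right) 18 = \frac{1376}{25} \cdot 18 = \frac{24768}{25}$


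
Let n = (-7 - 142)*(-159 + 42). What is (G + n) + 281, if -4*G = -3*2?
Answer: 35431/2 ≈ 17716.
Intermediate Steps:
G = 3/2 (G = -(-3)*2/4 = -1/4*(-6) = 3/2 ≈ 1.5000)
n = 17433 (n = -149*(-117) = 17433)
(G + n) + 281 = (3/2 + 17433) + 281 = 34869/2 + 281 = 35431/2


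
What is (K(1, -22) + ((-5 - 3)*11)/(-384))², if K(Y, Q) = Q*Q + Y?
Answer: 542470681/2304 ≈ 2.3545e+5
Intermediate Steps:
K(Y, Q) = Y + Q² (K(Y, Q) = Q² + Y = Y + Q²)
(K(1, -22) + ((-5 - 3)*11)/(-384))² = ((1 + (-22)²) + ((-5 - 3)*11)/(-384))² = ((1 + 484) - 8*11*(-1/384))² = (485 - 88*(-1/384))² = (485 + 11/48)² = (23291/48)² = 542470681/2304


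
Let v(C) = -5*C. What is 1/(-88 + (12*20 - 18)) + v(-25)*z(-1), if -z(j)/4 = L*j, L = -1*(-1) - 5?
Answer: -267999/134 ≈ -2000.0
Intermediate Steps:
L = -4 (L = 1 - 5 = -4)
z(j) = 16*j (z(j) = -(-16)*j = 16*j)
1/(-88 + (12*20 - 18)) + v(-25)*z(-1) = 1/(-88 + (12*20 - 18)) + (-5*(-25))*(16*(-1)) = 1/(-88 + (240 - 18)) + 125*(-16) = 1/(-88 + 222) - 2000 = 1/134 - 2000 = -267999/134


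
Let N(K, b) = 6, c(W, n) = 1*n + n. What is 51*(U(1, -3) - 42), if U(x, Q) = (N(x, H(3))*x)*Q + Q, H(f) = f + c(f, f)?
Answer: -3213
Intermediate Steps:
c(W, n) = 2*n (c(W, n) = n + n = 2*n)
H(f) = 3*f (H(f) = f + 2*f = 3*f)
U(x, Q) = Q + 6*Q*x (U(x, Q) = (6*x)*Q + Q = 6*Q*x + Q = Q + 6*Q*x)
51*(U(1, -3) - 42) = 51*(-3*(1 + 6*1) - 42) = 51*(-3*(1 + 6) - 42) = 51*(-3*7 - 42) = 51*(-21 - 42) = 51*(-63) = -3213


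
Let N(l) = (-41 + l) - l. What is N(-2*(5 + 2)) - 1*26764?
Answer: -26805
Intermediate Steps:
N(l) = -41
N(-2*(5 + 2)) - 1*26764 = -41 - 1*26764 = -41 - 26764 = -26805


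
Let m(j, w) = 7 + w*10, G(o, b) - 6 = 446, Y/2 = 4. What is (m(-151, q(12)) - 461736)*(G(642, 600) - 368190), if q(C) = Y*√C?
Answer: 169795299002 - 58838080*√3 ≈ 1.6969e+11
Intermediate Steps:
Y = 8 (Y = 2*4 = 8)
G(o, b) = 452 (G(o, b) = 6 + 446 = 452)
q(C) = 8*√C
m(j, w) = 7 + 10*w
(m(-151, q(12)) - 461736)*(G(642, 600) - 368190) = ((7 + 10*(8*√12)) - 461736)*(452 - 368190) = ((7 + 10*(8*(2*√3))) - 461736)*(-367738) = ((7 + 10*(16*√3)) - 461736)*(-367738) = ((7 + 160*√3) - 461736)*(-367738) = (-461729 + 160*√3)*(-367738) = 169795299002 - 58838080*√3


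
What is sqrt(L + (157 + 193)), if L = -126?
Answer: 4*sqrt(14) ≈ 14.967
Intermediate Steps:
sqrt(L + (157 + 193)) = sqrt(-126 + (157 + 193)) = sqrt(-126 + 350) = sqrt(224) = 4*sqrt(14)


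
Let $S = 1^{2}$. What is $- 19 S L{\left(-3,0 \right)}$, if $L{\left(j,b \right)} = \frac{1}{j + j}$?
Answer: $\frac{19}{6} \approx 3.1667$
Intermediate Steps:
$S = 1$
$L{\left(j,b \right)} = \frac{1}{2 j}$
$- 19 S L{\left(-3,0 \right)} = \left(-19\right) 1 \frac{1}{2 \left(-3\right)} = - 19 \cdot \frac{1}{2} \left(- \frac{1}{3}\right) = \left(-19\right) \left(- \frac{1}{6}\right) = \frac{19}{6}$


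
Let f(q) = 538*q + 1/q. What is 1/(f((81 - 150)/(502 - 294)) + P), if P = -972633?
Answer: -7176/6980916749 ≈ -1.0279e-6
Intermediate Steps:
f(q) = 1/q + 538*q
1/(f((81 - 150)/(502 - 294)) + P) = 1/((1/((81 - 150)/(502 - 294)) + 538*((81 - 150)/(502 - 294))) - 972633) = 1/((1/(-69/208) + 538*(-69/208)) - 972633) = 1/((-208/69 - 18561/104) - 972633) = 1/(-1302341/7176 - 972633) = 1/(-6980916749/7176) = -7176/6980916749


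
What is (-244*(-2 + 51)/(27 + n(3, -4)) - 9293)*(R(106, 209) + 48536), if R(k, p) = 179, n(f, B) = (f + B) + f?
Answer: -13710982895/29 ≈ -4.7279e+8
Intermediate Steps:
n(f, B) = B + 2*f (n(f, B) = (B + f) + f = B + 2*f)
(-244*(-2 + 51)/(27 + n(3, -4)) - 9293)*(R(106, 209) + 48536) = (-244*(-2 + 51)/(27 + (-4 + 2*3)) - 9293)*(179 + 48536) = (-11956/(27 + (-4 + 6)) - 9293)*48715 = (-11956/(27 + 2) - 9293)*48715 = (-11956/29 - 9293)*48715 = -281453/29*48715 = -13710982895/29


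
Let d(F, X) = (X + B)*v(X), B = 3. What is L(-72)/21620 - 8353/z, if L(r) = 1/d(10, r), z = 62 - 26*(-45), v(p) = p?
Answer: -56073772453/8270428320 ≈ -6.7800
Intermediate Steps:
d(F, X) = X*(3 + X) (d(F, X) = (X + 3)*X = (3 + X)*X = X*(3 + X))
z = 1232 (z = 62 + 1170 = 1232)
L(r) = 1/(r*(3 + r))
L(-72)/21620 - 8353/z = (1/((-72)*(3 - 72)))/21620 - 8353/1232 = -1/72/(-69)*(1/21620) - 8353*1/1232 = -1/72*(-1/69)*(1/21620) - 8353/1232 = (1/4968)*(1/21620) - 8353/1232 = 1/107408160 - 8353/1232 = -56073772453/8270428320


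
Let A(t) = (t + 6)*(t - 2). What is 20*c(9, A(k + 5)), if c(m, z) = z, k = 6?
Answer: 3060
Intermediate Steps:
A(t) = (-2 + t)*(6 + t) (A(t) = (6 + t)*(-2 + t) = (-2 + t)*(6 + t))
20*c(9, A(k + 5)) = 20*(-12 + (6 + 5)² + 4*(6 + 5)) = 20*(-12 + 11² + 4*11) = 20*(-12 + 121 + 44) = 20*153 = 3060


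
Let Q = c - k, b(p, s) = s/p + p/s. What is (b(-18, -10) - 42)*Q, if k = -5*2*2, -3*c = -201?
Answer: -51736/15 ≈ -3449.1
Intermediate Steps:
c = 67 (c = -1/3*(-201) = 67)
k = -20 (k = -10*2 = -20)
b(p, s) = p/s + s/p
Q = 87 (Q = 67 - 1*(-20) = 67 + 20 = 87)
(b(-18, -10) - 42)*Q = ((-18/(-10) - 10/(-18)) - 42)*87 = ((-18*(-1/10) - 10*(-1/18)) - 42)*87 = ((9/5 + 5/9) - 42)*87 = (106/45 - 42)*87 = -1784/45*87 = -51736/15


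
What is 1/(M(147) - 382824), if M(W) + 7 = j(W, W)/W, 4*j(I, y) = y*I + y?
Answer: -1/382794 ≈ -2.6124e-6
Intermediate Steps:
j(I, y) = y/4 + I*y/4 (j(I, y) = (y*I + y)/4 = (I*y + y)/4 = (y + I*y)/4 = y/4 + I*y/4)
M(W) = -27/4 + W/4 (M(W) = -7 + (W*(1 + W)/4)/W = -7 + (¼ + W/4) = -27/4 + W/4)
1/(M(147) - 382824) = 1/((-27/4 + (¼)*147) - 382824) = 1/((-27/4 + 147/4) - 382824) = 1/(30 - 382824) = 1/(-382794) = -1/382794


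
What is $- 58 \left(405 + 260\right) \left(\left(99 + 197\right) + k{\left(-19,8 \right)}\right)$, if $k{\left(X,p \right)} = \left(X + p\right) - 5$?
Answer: $-10799600$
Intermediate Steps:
$k{\left(X,p \right)} = -5 + X + p$
$- 58 \left(405 + 260\right) \left(\left(99 + 197\right) + k{\left(-19,8 \right)}\right) = - 58 \left(405 + 260\right) \left(\left(99 + 197\right) - 16\right) = - 58 \cdot 665 \left(296 - 16\right) = - 58 \cdot 665 \cdot 280 = \left(-58\right) 186200 = -10799600$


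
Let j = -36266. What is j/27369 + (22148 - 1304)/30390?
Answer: -88607384/138623985 ≈ -0.63919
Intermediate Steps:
j/27369 + (22148 - 1304)/30390 = -36266/27369 + (22148 - 1304)/30390 = -36266*1/27369 + 20844*(1/30390) = -36266/27369 + 3474/5065 = -88607384/138623985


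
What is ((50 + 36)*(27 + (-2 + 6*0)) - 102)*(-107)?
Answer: -219136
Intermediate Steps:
((50 + 36)*(27 + (-2 + 6*0)) - 102)*(-107) = (86*(27 + (-2 + 0)) - 102)*(-107) = (86*(27 - 2) - 102)*(-107) = (86*25 - 102)*(-107) = (2150 - 102)*(-107) = 2048*(-107) = -219136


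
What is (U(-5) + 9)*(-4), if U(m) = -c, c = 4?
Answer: -20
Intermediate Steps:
U(m) = -4 (U(m) = -1*4 = -4)
(U(-5) + 9)*(-4) = (-4 + 9)*(-4) = 5*(-4) = -20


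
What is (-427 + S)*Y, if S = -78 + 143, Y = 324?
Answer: -117288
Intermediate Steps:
S = 65
(-427 + S)*Y = (-427 + 65)*324 = -362*324 = -117288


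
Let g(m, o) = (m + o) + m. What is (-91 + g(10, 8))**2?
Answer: 3969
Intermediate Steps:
g(m, o) = o + 2*m
(-91 + g(10, 8))**2 = (-91 + (8 + 2*10))**2 = (-91 + (8 + 20))**2 = (-91 + 28)**2 = (-63)**2 = 3969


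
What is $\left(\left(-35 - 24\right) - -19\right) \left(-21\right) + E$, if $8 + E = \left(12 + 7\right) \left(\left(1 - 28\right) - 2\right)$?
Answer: $281$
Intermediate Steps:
$E = -559$ ($E = -8 + \left(12 + 7\right) \left(\left(1 - 28\right) - 2\right) = -8 + 19 \left(\left(1 - 28\right) - 2\right) = -8 + 19 \left(-27 - 2\right) = -8 + 19 \left(-29\right) = -8 - 551 = -559$)
$\left(\left(-35 - 24\right) - -19\right) \left(-21\right) + E = \left(\left(-35 - 24\right) - -19\right) \left(-21\right) - 559 = \left(-59 + 19\right) \left(-21\right) - 559 = \left(-40\right) \left(-21\right) - 559 = 840 - 559 = 281$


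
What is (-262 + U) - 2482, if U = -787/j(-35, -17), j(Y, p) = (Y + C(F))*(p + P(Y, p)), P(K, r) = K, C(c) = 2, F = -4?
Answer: -4709491/1716 ≈ -2744.5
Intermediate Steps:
j(Y, p) = (2 + Y)*(Y + p) (j(Y, p) = (Y + 2)*(p + Y) = (2 + Y)*(Y + p))
U = -787/1716 (U = -787/((-35)**2 + 2*(-35) + 2*(-17) - 35*(-17)) = -787/(1225 - 70 - 34 + 595) = -787/1716 ≈ -0.45862)
(-262 + U) - 2482 = (-262 - 787/1716) - 2482 = -450379/1716 - 2482 = -4709491/1716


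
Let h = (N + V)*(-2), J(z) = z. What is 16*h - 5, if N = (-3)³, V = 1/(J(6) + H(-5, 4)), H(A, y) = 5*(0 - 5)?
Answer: 16353/19 ≈ 860.68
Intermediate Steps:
H(A, y) = -25 (H(A, y) = 5*(-5) = -25)
V = -1/19 (V = 1/(6 - 25) = 1/(-19) = -1/19 ≈ -0.052632)
N = -27
h = 1028/19 (h = (-27 - 1/19)*(-2) = -514/19*(-2) = 1028/19 ≈ 54.105)
16*h - 5 = 16*(1028/19) - 5 = 16448/19 - 5 = 16353/19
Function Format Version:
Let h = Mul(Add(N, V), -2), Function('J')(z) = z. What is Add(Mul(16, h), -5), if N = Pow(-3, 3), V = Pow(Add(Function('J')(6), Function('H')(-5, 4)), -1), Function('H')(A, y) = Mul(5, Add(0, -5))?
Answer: Rational(16353, 19) ≈ 860.68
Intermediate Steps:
Function('H')(A, y) = -25 (Function('H')(A, y) = Mul(5, -5) = -25)
V = Rational(-1, 19) (V = Pow(Add(6, -25), -1) = Pow(-19, -1) = Rational(-1, 19) ≈ -0.052632)
N = -27
h = Rational(1028, 19) (h = Mul(Add(-27, Rational(-1, 19)), -2) = Mul(Rational(-514, 19), -2) = Rational(1028, 19) ≈ 54.105)
Add(Mul(16, h), -5) = Add(Mul(16, Rational(1028, 19)), -5) = Add(Rational(16448, 19), -5) = Rational(16353, 19)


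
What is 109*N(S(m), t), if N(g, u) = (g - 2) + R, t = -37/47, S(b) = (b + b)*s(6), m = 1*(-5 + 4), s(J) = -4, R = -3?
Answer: 327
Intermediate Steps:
m = -1 (m = 1*(-1) = -1)
S(b) = -8*b (S(b) = (b + b)*(-4) = (2*b)*(-4) = -8*b)
t = -37/47 (t = -37*1/47 = -37/47 ≈ -0.78723)
N(g, u) = -5 + g (N(g, u) = (g - 2) - 3 = (-2 + g) - 3 = -5 + g)
109*N(S(m), t) = 109*(-5 - 8*(-1)) = 109*(-5 + 8) = 109*3 = 327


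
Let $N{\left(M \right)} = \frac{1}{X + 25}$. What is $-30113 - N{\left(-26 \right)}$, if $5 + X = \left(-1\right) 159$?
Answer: $- \frac{4185706}{139} \approx -30113.0$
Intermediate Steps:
$X = -164$ ($X = -5 - 159 = -164$)
$N{\left(M \right)} = - \frac{1}{139}$ ($N{\left(M \right)} = \frac{1}{-164 + 25} = \frac{1}{-139} = - \frac{1}{139}$)
$-30113 - N{\left(-26 \right)} = -30113 - - \frac{1}{139} = -30113 + \frac{1}{139} = - \frac{4185706}{139}$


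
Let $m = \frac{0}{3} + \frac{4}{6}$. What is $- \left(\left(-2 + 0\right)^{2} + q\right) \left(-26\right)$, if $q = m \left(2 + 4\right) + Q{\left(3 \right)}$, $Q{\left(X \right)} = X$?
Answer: $286$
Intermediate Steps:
$m = \frac{2}{3}$ ($m = 0 \cdot \frac{1}{3} + 4 \cdot \frac{1}{6} = 0 + \frac{2}{3} = \frac{2}{3} \approx 0.66667$)
$q = 7$ ($q = \frac{2 \left(2 + 4\right)}{3} + 3 = \frac{2}{3} \cdot 6 + 3 = 4 + 3 = 7$)
$- \left(\left(-2 + 0\right)^{2} + q\right) \left(-26\right) = - \left(\left(-2 + 0\right)^{2} + 7\right) \left(-26\right) = - \left(\left(-2\right)^{2} + 7\right) \left(-26\right) = - \left(4 + 7\right) \left(-26\right) = - 11 \left(-26\right) = \left(-1\right) \left(-286\right) = 286$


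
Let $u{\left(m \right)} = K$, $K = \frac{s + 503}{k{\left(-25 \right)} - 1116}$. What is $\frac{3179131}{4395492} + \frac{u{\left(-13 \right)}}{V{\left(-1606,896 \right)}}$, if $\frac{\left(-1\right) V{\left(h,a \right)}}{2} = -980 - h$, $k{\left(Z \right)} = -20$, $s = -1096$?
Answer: $\frac{1129745619719}{1562896299456} \approx 0.72285$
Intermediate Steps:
$K = \frac{593}{1136}$ ($K = \frac{-1096 + 503}{-20 - 1116} = - \frac{593}{-1136} = \left(-593\right) \left(- \frac{1}{1136}\right) = \frac{593}{1136} \approx 0.52201$)
$V{\left(h,a \right)} = 1960 + 2 h$ ($V{\left(h,a \right)} = - 2 \left(-980 - h\right) = 1960 + 2 h$)
$u{\left(m \right)} = \frac{593}{1136}$
$\frac{3179131}{4395492} + \frac{u{\left(-13 \right)}}{V{\left(-1606,896 \right)}} = \frac{3179131}{4395492} + \frac{593}{1136 \left(1960 + 2 \left(-1606\right)\right)} = 3179131 \cdot \frac{1}{4395492} + \frac{593}{1136 \left(1960 - 3212\right)} = \frac{3179131}{4395492} + \frac{593}{1136 \left(-1252\right)} = \frac{3179131}{4395492} + \frac{593}{1136} \left(- \frac{1}{1252}\right) = \frac{3179131}{4395492} - \frac{593}{1422272} = \frac{1129745619719}{1562896299456}$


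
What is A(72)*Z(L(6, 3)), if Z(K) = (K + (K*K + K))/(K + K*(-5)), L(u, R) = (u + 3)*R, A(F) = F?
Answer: -522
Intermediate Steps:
L(u, R) = R*(3 + u) (L(u, R) = (3 + u)*R = R*(3 + u))
Z(K) = -(K² + 2*K)/(4*K) (Z(K) = (K + (K² + K))/(K - 5*K) = (K + (K + K²))/((-4*K)) = (K² + 2*K)*(-1/(4*K)) = -(K² + 2*K)/(4*K))
A(72)*Z(L(6, 3)) = 72*(-½ - 3*(3 + 6)/4) = 72*(-½ - 3*9/4) = 72*(-½ - ¼*27) = 72*(-½ - 27/4) = 72*(-29/4) = -522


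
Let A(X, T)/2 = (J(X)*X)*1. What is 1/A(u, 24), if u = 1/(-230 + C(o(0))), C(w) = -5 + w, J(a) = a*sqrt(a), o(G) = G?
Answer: -55225*I*sqrt(235)/2 ≈ -4.2329e+5*I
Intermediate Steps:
J(a) = a**(3/2)
u = -1/235 (u = 1/(-230 + (-5 + 0)) = 1/(-230 - 5) = 1/(-235) = -1/235 ≈ -0.0042553)
A(X, T) = 2*X**(5/2) (A(X, T) = 2*((X**(3/2)*X)*1) = 2*(X**(5/2)*1) = 2*X**(5/2))
1/A(u, 24) = 1/(2*(-1/235)**(5/2)) = 1/(2*(I*sqrt(235)/12977875)) = 1/(2*I*sqrt(235)/12977875) = -55225*I*sqrt(235)/2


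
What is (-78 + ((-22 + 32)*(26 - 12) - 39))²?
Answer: 529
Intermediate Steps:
(-78 + ((-22 + 32)*(26 - 12) - 39))² = (-78 + (10*14 - 39))² = (-78 + (140 - 39))² = (-78 + 101)² = 23² = 529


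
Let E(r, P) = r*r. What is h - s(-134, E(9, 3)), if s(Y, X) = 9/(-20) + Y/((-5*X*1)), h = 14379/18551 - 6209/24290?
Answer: 6659722687/10428259140 ≈ 0.63862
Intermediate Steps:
E(r, P) = r²
h = 33440393/64371970 (h = 14379*(1/18551) - 6209*1/24290 = 14379/18551 - 887/3470 = 33440393/64371970 ≈ 0.51949)
s(Y, X) = -9/20 - Y/(5*X) (s(Y, X) = 9*(-1/20) + Y/((-5*X)) = -9/20 + Y*(-1/(5*X)) = -9/20 - Y/(5*X))
h - s(-134, E(9, 3)) = 33440393/64371970 - (-9/20 - ⅕*(-134)/9²) = 33440393/64371970 - (-9/20 - ⅕*(-134)/81) = 33440393/64371970 - (-9/20 - ⅕*(-134)*1/81) = 33440393/64371970 - (-9/20 + 134/405) = 33440393/64371970 - 1*(-193/1620) = 33440393/64371970 + 193/1620 = 6659722687/10428259140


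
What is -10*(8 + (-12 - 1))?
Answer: 50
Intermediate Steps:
-10*(8 + (-12 - 1)) = -10*(8 - 13) = -10*(-5) = 50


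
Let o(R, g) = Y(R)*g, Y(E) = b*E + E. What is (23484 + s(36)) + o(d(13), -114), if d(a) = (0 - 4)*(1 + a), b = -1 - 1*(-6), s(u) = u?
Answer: 61824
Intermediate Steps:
b = 5 (b = -1 + 6 = 5)
d(a) = -4 - 4*a (d(a) = -4*(1 + a) = -4 - 4*a)
Y(E) = 6*E (Y(E) = 5*E + E = 6*E)
o(R, g) = 6*R*g (o(R, g) = (6*R)*g = 6*R*g)
(23484 + s(36)) + o(d(13), -114) = (23484 + 36) + 6*(-4 - 4*13)*(-114) = 23520 + 6*(-4 - 52)*(-114) = 23520 + 6*(-56)*(-114) = 23520 + 38304 = 61824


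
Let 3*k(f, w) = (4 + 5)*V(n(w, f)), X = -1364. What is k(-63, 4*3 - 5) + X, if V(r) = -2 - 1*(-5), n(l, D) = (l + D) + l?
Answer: -1355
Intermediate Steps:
n(l, D) = D + 2*l (n(l, D) = (D + l) + l = D + 2*l)
V(r) = 3 (V(r) = -2 + 5 = 3)
k(f, w) = 9 (k(f, w) = ((4 + 5)*3)/3 = (9*3)/3 = (1/3)*27 = 9)
k(-63, 4*3 - 5) + X = 9 - 1364 = -1355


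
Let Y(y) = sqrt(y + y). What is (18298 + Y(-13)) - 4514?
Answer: 13784 + I*sqrt(26) ≈ 13784.0 + 5.099*I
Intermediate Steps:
Y(y) = sqrt(2)*sqrt(y) (Y(y) = sqrt(2*y) = sqrt(2)*sqrt(y))
(18298 + Y(-13)) - 4514 = (18298 + sqrt(2)*sqrt(-13)) - 4514 = (18298 + sqrt(2)*(I*sqrt(13))) - 4514 = (18298 + I*sqrt(26)) - 4514 = 13784 + I*sqrt(26)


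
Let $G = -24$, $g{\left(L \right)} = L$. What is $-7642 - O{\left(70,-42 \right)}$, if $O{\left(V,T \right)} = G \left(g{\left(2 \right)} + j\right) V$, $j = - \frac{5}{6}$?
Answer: $-5682$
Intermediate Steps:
$j = - \frac{5}{6}$ ($j = \left(-5\right) \frac{1}{6} = - \frac{5}{6} \approx -0.83333$)
$O{\left(V,T \right)} = - 28 V$ ($O{\left(V,T \right)} = - 24 \left(2 - \frac{5}{6}\right) V = - 24 \frac{7 V}{6} = - 28 V$)
$-7642 - O{\left(70,-42 \right)} = -7642 - \left(-28\right) 70 = -7642 - -1960 = -7642 + 1960 = -5682$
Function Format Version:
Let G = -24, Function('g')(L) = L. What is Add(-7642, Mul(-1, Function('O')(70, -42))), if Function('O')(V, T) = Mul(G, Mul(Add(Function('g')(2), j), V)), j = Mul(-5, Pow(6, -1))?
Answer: -5682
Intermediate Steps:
j = Rational(-5, 6) (j = Mul(-5, Rational(1, 6)) = Rational(-5, 6) ≈ -0.83333)
Function('O')(V, T) = Mul(-28, V) (Function('O')(V, T) = Mul(-24, Mul(Add(2, Rational(-5, 6)), V)) = Mul(-24, Mul(Rational(7, 6), V)) = Mul(-28, V))
Add(-7642, Mul(-1, Function('O')(70, -42))) = Add(-7642, Mul(-1, Mul(-28, 70))) = Add(-7642, Mul(-1, -1960)) = Add(-7642, 1960) = -5682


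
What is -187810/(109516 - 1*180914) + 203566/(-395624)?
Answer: 14941984543/7061690588 ≈ 2.1159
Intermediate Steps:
-187810/(109516 - 1*180914) + 203566/(-395624) = -187810/(109516 - 180914) + 203566*(-1/395624) = -187810/(-71398) - 101783/197812 = -187810*(-1/71398) - 101783/197812 = 93905/35699 - 101783/197812 = 14941984543/7061690588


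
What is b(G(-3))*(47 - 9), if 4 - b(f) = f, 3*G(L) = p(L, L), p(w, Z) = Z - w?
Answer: 152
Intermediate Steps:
G(L) = 0 (G(L) = (L - L)/3 = (1/3)*0 = 0)
b(f) = 4 - f
b(G(-3))*(47 - 9) = (4 - 1*0)*(47 - 9) = (4 + 0)*38 = 4*38 = 152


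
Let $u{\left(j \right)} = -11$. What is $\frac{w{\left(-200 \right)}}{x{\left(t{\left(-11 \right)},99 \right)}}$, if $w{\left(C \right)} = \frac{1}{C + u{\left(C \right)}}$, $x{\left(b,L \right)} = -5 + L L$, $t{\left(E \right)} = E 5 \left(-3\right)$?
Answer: $- \frac{1}{2066956} \approx -4.838 \cdot 10^{-7}$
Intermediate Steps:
$t{\left(E \right)} = - 15 E$ ($t{\left(E \right)} = 5 E \left(-3\right) = - 15 E$)
$x{\left(b,L \right)} = -5 + L^{2}$
$w{\left(C \right)} = \frac{1}{-11 + C}$ ($w{\left(C \right)} = \frac{1}{C - 11} = \frac{1}{-11 + C}$)
$\frac{w{\left(-200 \right)}}{x{\left(t{\left(-11 \right)},99 \right)}} = \frac{1}{\left(-11 - 200\right) \left(-5 + 99^{2}\right)} = \frac{1}{\left(-211\right) \left(-5 + 9801\right)} = - \frac{1}{211 \cdot 9796} = \left(- \frac{1}{211}\right) \frac{1}{9796} = - \frac{1}{2066956}$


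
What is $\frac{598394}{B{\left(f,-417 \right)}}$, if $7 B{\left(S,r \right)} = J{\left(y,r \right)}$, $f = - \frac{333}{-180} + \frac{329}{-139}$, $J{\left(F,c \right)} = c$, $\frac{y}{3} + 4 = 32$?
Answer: $- \frac{4188758}{417} \approx -10045.0$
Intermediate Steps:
$y = 84$ ($y = -12 + 3 \cdot 32 = -12 + 96 = 84$)
$f = - \frac{1437}{2780}$ ($f = \left(-333\right) \left(- \frac{1}{180}\right) + 329 \left(- \frac{1}{139}\right) = \frac{37}{20} - \frac{329}{139} = - \frac{1437}{2780} \approx -0.51691$)
$B{\left(S,r \right)} = \frac{r}{7}$
$\frac{598394}{B{\left(f,-417 \right)}} = \frac{598394}{\frac{1}{7} \left(-417\right)} = \frac{598394}{- \frac{417}{7}} = 598394 \left(- \frac{7}{417}\right) = - \frac{4188758}{417}$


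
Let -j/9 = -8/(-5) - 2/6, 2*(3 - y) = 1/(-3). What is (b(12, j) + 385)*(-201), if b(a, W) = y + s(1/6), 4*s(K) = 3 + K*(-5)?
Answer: -625043/8 ≈ -78130.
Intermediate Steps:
s(K) = ¾ - 5*K/4 (s(K) = (3 + K*(-5))/4 = (3 - 5*K)/4 = ¾ - 5*K/4)
y = 19/6 (y = 3 - ½/(-3) = 3 - ½*(-⅓) = 3 + ⅙ = 19/6 ≈ 3.1667)
j = -57/5 (j = -9*(-8/(-5) - 2/6) = -9*(-8*(-⅕) - 2*⅙) = -9*(8/5 - ⅓) = -9*19/15 = -57/5 ≈ -11.400)
b(a, W) = 89/24 (b(a, W) = 19/6 + (¾ - 5/4/6) = 19/6 + (¾ - 5/4*⅙) = 19/6 + (¾ - 5/24) = 19/6 + 13/24 = 89/24)
(b(12, j) + 385)*(-201) = (89/24 + 385)*(-201) = (9329/24)*(-201) = -625043/8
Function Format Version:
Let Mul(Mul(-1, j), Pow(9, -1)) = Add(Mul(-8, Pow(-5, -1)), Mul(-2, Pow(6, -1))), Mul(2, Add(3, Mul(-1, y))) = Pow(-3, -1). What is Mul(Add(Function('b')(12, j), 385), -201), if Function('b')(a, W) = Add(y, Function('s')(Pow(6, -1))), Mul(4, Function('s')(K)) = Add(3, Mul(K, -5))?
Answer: Rational(-625043, 8) ≈ -78130.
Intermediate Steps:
Function('s')(K) = Add(Rational(3, 4), Mul(Rational(-5, 4), K)) (Function('s')(K) = Mul(Rational(1, 4), Add(3, Mul(K, -5))) = Mul(Rational(1, 4), Add(3, Mul(-5, K))) = Add(Rational(3, 4), Mul(Rational(-5, 4), K)))
y = Rational(19, 6) (y = Add(3, Mul(Rational(-1, 2), Pow(-3, -1))) = Add(3, Mul(Rational(-1, 2), Rational(-1, 3))) = Add(3, Rational(1, 6)) = Rational(19, 6) ≈ 3.1667)
j = Rational(-57, 5) (j = Mul(-9, Add(Mul(-8, Pow(-5, -1)), Mul(-2, Pow(6, -1)))) = Mul(-9, Add(Mul(-8, Rational(-1, 5)), Mul(-2, Rational(1, 6)))) = Mul(-9, Add(Rational(8, 5), Rational(-1, 3))) = Mul(-9, Rational(19, 15)) = Rational(-57, 5) ≈ -11.400)
Function('b')(a, W) = Rational(89, 24) (Function('b')(a, W) = Add(Rational(19, 6), Add(Rational(3, 4), Mul(Rational(-5, 4), Pow(6, -1)))) = Add(Rational(19, 6), Add(Rational(3, 4), Mul(Rational(-5, 4), Rational(1, 6)))) = Add(Rational(19, 6), Add(Rational(3, 4), Rational(-5, 24))) = Add(Rational(19, 6), Rational(13, 24)) = Rational(89, 24))
Mul(Add(Function('b')(12, j), 385), -201) = Mul(Add(Rational(89, 24), 385), -201) = Mul(Rational(9329, 24), -201) = Rational(-625043, 8)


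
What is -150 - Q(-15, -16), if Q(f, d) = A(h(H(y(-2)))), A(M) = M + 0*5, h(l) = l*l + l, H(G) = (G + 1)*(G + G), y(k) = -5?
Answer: -1790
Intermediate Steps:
H(G) = 2*G*(1 + G) (H(G) = (1 + G)*(2*G) = 2*G*(1 + G))
h(l) = l + l² (h(l) = l² + l = l + l²)
A(M) = M (A(M) = M + 0 = M)
Q(f, d) = 1640 (Q(f, d) = (2*(-5)*(1 - 5))*(1 + 2*(-5)*(1 - 5)) = (2*(-5)*(-4))*(1 + 2*(-5)*(-4)) = 40*(1 + 40) = 40*41 = 1640)
-150 - Q(-15, -16) = -150 - 1*1640 = -150 - 1640 = -1790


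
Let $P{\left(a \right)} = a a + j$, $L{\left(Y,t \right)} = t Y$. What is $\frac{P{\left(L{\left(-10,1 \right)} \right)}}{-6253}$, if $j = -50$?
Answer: $- \frac{50}{6253} \approx -0.0079962$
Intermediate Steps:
$L{\left(Y,t \right)} = Y t$
$P{\left(a \right)} = -50 + a^{2}$ ($P{\left(a \right)} = a a - 50 = a^{2} - 50 = -50 + a^{2}$)
$\frac{P{\left(L{\left(-10,1 \right)} \right)}}{-6253} = \frac{-50 + \left(\left(-10\right) 1\right)^{2}}{-6253} = \left(-50 + \left(-10\right)^{2}\right) \left(- \frac{1}{6253}\right) = \left(-50 + 100\right) \left(- \frac{1}{6253}\right) = 50 \left(- \frac{1}{6253}\right) = - \frac{50}{6253}$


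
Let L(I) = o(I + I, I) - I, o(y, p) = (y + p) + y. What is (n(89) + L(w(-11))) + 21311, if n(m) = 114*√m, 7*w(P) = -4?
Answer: 149161/7 + 114*√89 ≈ 22384.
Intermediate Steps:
w(P) = -4/7 (w(P) = (⅐)*(-4) = -4/7)
o(y, p) = p + 2*y (o(y, p) = (p + y) + y = p + 2*y)
L(I) = 4*I (L(I) = (I + 2*(I + I)) - I = (I + 2*(2*I)) - I = (I + 4*I) - I = 5*I - I = 4*I)
(n(89) + L(w(-11))) + 21311 = (114*√89 + 4*(-4/7)) + 21311 = (114*√89 - 16/7) + 21311 = (-16/7 + 114*√89) + 21311 = 149161/7 + 114*√89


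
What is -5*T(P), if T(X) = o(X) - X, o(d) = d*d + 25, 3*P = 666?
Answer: -245435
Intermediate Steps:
P = 222 (P = (⅓)*666 = 222)
o(d) = 25 + d² (o(d) = d² + 25 = 25 + d²)
T(X) = 25 + X² - X (T(X) = (25 + X²) - X = 25 + X² - X)
-5*T(P) = -5*(25 + 222² - 1*222) = -5*(25 + 49284 - 222) = -5*49087 = -245435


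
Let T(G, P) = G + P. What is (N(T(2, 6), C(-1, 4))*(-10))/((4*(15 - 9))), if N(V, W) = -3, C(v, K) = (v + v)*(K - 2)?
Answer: 5/4 ≈ 1.2500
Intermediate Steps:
C(v, K) = 2*v*(-2 + K) (C(v, K) = (2*v)*(-2 + K) = 2*v*(-2 + K))
(N(T(2, 6), C(-1, 4))*(-10))/((4*(15 - 9))) = (-3*(-10))/((4*(15 - 9))) = 30/((4*6)) = 30/24 = 30*(1/24) = 5/4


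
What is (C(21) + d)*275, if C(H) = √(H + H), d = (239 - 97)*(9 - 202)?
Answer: -7536650 + 275*√42 ≈ -7.5349e+6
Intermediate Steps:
d = -27406 (d = 142*(-193) = -27406)
C(H) = √2*√H (C(H) = √(2*H) = √2*√H)
(C(21) + d)*275 = (√2*√21 - 27406)*275 = (√42 - 27406)*275 = (-27406 + √42)*275 = -7536650 + 275*√42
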